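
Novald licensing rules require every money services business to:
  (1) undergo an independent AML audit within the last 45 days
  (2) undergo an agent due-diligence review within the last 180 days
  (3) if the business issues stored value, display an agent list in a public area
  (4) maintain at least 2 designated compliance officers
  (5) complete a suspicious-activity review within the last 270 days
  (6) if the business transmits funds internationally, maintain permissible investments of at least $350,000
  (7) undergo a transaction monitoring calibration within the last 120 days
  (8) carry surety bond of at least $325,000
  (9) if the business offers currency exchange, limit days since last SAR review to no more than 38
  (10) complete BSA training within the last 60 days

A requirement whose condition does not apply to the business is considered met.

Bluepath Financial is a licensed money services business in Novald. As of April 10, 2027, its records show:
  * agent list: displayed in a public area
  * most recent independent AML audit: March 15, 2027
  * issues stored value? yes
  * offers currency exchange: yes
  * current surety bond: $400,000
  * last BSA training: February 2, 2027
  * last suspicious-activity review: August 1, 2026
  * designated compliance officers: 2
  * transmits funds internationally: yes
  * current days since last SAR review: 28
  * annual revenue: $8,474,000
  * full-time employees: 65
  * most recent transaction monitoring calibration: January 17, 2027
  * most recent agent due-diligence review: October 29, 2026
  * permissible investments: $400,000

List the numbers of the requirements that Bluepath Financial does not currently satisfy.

1. independent AML audit 26 days ago vs limit 45 → met
2. agent due-diligence review 163 days ago vs limit 180 → met
3. condition 'issues stored value' holds; agent list present → met
4. designated compliance officers 2 ≥ 2 → met
5. suspicious-activity review 252 days ago vs limit 270 → met
6. condition 'transmits funds internationally' holds; permissible investments $400,000 ≥ $350,000 → met
7. transaction monitoring calibration 83 days ago vs limit 120 → met
8. surety bond $400,000 ≥ $325,000 → met
9. condition 'offers currency exchange' holds; days since last SAR review 28 ≤ 38 → met
10. BSA training 67 days ago vs limit 60 → not met
Not met: 10

10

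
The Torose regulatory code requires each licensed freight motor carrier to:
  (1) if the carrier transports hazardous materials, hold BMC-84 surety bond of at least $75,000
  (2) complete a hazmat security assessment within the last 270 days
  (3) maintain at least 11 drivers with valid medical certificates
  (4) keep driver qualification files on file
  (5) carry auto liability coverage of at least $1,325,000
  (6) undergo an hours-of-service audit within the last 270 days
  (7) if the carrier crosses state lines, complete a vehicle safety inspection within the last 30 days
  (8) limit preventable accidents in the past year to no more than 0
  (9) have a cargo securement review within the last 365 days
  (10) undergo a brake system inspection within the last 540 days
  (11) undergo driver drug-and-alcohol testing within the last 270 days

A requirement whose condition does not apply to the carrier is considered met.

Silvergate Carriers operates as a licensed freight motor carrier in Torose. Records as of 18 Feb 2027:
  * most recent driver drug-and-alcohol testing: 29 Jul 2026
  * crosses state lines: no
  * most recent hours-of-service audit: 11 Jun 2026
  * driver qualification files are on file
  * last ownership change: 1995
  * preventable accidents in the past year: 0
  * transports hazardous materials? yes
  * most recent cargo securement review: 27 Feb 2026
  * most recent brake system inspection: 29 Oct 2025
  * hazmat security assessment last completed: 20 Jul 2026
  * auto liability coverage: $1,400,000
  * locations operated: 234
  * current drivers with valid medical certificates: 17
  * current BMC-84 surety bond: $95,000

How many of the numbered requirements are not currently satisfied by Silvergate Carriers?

1. condition 'transports hazardous materials' holds; BMC-84 surety bond $95,000 ≥ $75,000 → met
2. hazmat security assessment 213 days ago vs limit 270 → met
3. drivers with valid medical certificates 17 ≥ 11 → met
4. driver qualification files present → met
5. auto liability coverage $1,400,000 ≥ $1,325,000 → met
6. hours-of-service audit 252 days ago vs limit 270 → met
7. condition 'crosses state lines' does not hold → requirement n/a → met
8. preventable accidents in the past year 0 ≤ 0 → met
9. cargo securement review 356 days ago vs limit 365 → met
10. brake system inspection 477 days ago vs limit 540 → met
11. driver drug-and-alcohol testing 204 days ago vs limit 270 → met
Not met: 0 of 11

0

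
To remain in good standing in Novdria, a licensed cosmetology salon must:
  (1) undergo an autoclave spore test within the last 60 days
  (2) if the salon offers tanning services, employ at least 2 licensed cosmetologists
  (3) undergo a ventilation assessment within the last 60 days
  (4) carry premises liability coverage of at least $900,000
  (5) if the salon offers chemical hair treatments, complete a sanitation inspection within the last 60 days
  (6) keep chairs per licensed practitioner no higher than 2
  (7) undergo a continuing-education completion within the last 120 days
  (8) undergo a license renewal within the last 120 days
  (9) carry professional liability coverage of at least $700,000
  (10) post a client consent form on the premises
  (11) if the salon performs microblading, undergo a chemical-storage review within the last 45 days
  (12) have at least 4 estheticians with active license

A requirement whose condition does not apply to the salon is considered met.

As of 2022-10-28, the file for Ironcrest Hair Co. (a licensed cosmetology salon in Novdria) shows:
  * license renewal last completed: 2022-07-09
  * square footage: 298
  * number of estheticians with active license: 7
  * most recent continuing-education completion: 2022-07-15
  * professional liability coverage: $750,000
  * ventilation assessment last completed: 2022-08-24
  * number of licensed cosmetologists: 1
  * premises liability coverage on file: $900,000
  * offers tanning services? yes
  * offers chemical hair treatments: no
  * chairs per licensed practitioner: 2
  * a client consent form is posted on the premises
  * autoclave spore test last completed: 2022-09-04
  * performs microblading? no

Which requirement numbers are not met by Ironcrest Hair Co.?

1. autoclave spore test 54 days ago vs limit 60 → met
2. condition 'offers tanning services' holds; licensed cosmetologists 1 < 2 → not met
3. ventilation assessment 65 days ago vs limit 60 → not met
4. premises liability coverage $900,000 ≥ $900,000 → met
5. condition 'offers chemical hair treatments' does not hold → requirement n/a → met
6. chairs per licensed practitioner 2 ≤ 2 → met
7. continuing-education completion 105 days ago vs limit 120 → met
8. license renewal 111 days ago vs limit 120 → met
9. professional liability coverage $750,000 ≥ $700,000 → met
10. client consent form present → met
11. condition 'performs microblading' does not hold → requirement n/a → met
12. estheticians with active license 7 ≥ 4 → met
Not met: 2, 3

2, 3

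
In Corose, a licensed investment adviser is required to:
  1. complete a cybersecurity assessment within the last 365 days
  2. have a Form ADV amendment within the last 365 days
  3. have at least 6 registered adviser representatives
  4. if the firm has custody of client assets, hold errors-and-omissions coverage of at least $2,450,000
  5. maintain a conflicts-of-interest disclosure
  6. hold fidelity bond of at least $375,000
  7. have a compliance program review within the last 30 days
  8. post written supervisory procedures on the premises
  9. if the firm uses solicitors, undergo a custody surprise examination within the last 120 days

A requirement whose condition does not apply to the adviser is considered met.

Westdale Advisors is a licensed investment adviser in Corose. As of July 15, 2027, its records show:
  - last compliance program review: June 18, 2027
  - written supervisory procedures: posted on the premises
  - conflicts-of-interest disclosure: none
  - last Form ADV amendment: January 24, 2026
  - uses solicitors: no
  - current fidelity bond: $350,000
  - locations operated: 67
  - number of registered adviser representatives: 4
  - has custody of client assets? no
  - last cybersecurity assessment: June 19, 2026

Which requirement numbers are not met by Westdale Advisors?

1, 2, 3, 5, 6

1. cybersecurity assessment 391 days ago vs limit 365 → not met
2. Form ADV amendment 537 days ago vs limit 365 → not met
3. registered adviser representatives 4 < 6 → not met
4. condition 'has custody of client assets' does not hold → requirement n/a → met
5. conflicts-of-interest disclosure absent → not met
6. fidelity bond $350,000 < $375,000 → not met
7. compliance program review 27 days ago vs limit 30 → met
8. written supervisory procedures present → met
9. condition 'uses solicitors' does not hold → requirement n/a → met
Not met: 1, 2, 3, 5, 6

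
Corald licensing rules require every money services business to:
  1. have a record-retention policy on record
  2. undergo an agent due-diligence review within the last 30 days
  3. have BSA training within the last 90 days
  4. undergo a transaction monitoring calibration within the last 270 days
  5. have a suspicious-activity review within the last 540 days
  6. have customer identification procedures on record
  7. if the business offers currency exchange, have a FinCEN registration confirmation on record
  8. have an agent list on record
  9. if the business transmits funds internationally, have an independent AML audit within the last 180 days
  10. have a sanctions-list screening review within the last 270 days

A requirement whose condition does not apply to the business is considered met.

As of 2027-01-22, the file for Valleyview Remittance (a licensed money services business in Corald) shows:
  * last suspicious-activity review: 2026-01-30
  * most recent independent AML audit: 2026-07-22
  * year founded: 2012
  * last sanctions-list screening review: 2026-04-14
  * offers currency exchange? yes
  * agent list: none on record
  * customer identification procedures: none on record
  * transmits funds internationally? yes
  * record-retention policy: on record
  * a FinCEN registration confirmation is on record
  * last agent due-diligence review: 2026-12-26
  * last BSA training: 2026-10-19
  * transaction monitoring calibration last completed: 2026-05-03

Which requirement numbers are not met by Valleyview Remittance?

3, 6, 8, 9, 10

1. record-retention policy present → met
2. agent due-diligence review 27 days ago vs limit 30 → met
3. BSA training 95 days ago vs limit 90 → not met
4. transaction monitoring calibration 264 days ago vs limit 270 → met
5. suspicious-activity review 357 days ago vs limit 540 → met
6. customer identification procedures absent → not met
7. condition 'offers currency exchange' holds; FinCEN registration confirmation present → met
8. agent list absent → not met
9. condition 'transmits funds internationally' holds; independent AML audit 184 days ago vs limit 180 → not met
10. sanctions-list screening review 283 days ago vs limit 270 → not met
Not met: 3, 6, 8, 9, 10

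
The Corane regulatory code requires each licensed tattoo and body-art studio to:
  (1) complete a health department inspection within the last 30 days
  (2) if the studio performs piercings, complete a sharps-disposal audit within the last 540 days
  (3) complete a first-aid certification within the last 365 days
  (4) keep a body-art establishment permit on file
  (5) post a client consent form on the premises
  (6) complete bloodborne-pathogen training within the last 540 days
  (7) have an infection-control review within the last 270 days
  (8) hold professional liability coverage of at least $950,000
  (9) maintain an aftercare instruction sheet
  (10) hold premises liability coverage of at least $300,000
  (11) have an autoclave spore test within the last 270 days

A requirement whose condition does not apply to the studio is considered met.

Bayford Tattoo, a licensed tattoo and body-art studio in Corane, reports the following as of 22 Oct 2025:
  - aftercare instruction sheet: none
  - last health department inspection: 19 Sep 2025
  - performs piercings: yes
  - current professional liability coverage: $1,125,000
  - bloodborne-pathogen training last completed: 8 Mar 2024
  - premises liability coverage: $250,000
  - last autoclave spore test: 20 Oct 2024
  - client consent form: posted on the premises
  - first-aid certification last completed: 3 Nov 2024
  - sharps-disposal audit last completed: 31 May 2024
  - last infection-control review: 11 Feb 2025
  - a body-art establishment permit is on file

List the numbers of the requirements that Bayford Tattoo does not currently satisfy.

1, 6, 9, 10, 11

1. health department inspection 33 days ago vs limit 30 → not met
2. condition 'performs piercings' holds; sharps-disposal audit 509 days ago vs limit 540 → met
3. first-aid certification 353 days ago vs limit 365 → met
4. body-art establishment permit present → met
5. client consent form present → met
6. bloodborne-pathogen training 593 days ago vs limit 540 → not met
7. infection-control review 253 days ago vs limit 270 → met
8. professional liability coverage $1,125,000 ≥ $950,000 → met
9. aftercare instruction sheet absent → not met
10. premises liability coverage $250,000 < $300,000 → not met
11. autoclave spore test 367 days ago vs limit 270 → not met
Not met: 1, 6, 9, 10, 11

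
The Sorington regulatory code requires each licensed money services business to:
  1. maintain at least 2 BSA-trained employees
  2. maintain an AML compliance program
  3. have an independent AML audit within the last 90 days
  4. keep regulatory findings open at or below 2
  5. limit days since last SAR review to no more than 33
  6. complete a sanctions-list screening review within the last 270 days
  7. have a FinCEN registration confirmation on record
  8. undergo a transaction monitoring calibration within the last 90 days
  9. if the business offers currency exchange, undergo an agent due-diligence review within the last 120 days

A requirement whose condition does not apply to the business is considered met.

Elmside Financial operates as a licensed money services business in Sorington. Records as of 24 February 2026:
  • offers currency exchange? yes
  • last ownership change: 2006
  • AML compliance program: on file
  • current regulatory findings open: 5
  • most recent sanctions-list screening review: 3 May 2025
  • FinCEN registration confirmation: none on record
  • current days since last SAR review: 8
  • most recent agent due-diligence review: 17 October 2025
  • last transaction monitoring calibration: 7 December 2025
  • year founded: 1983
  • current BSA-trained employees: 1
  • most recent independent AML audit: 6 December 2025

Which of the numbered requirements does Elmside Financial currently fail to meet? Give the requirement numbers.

1, 4, 6, 7, 9

1. BSA-trained employees 1 < 2 → not met
2. AML compliance program present → met
3. independent AML audit 80 days ago vs limit 90 → met
4. regulatory findings open 5 > 2 → not met
5. days since last SAR review 8 ≤ 33 → met
6. sanctions-list screening review 297 days ago vs limit 270 → not met
7. FinCEN registration confirmation absent → not met
8. transaction monitoring calibration 79 days ago vs limit 90 → met
9. condition 'offers currency exchange' holds; agent due-diligence review 130 days ago vs limit 120 → not met
Not met: 1, 4, 6, 7, 9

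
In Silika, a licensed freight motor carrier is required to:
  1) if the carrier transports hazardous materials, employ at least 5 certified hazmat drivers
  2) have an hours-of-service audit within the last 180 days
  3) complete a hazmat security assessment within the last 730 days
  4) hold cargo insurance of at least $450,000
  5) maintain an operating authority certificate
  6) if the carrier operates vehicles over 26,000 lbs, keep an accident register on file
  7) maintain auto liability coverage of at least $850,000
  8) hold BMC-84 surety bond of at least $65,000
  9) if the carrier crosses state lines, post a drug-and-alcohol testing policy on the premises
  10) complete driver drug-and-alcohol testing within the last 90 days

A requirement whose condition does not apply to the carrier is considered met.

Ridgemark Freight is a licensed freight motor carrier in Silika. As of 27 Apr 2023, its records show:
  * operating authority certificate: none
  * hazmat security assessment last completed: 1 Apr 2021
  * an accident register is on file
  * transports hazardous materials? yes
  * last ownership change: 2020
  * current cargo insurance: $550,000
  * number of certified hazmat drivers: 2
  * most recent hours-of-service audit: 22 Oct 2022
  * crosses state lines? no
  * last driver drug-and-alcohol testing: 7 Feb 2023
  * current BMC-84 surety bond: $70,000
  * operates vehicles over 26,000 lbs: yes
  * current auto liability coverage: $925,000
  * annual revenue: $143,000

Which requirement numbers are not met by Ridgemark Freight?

1, 2, 3, 5

1. condition 'transports hazardous materials' holds; certified hazmat drivers 2 < 5 → not met
2. hours-of-service audit 187 days ago vs limit 180 → not met
3. hazmat security assessment 756 days ago vs limit 730 → not met
4. cargo insurance $550,000 ≥ $450,000 → met
5. operating authority certificate absent → not met
6. condition 'operates vehicles over 26,000 lbs' holds; accident register present → met
7. auto liability coverage $925,000 ≥ $850,000 → met
8. BMC-84 surety bond $70,000 ≥ $65,000 → met
9. condition 'crosses state lines' does not hold → requirement n/a → met
10. driver drug-and-alcohol testing 79 days ago vs limit 90 → met
Not met: 1, 2, 3, 5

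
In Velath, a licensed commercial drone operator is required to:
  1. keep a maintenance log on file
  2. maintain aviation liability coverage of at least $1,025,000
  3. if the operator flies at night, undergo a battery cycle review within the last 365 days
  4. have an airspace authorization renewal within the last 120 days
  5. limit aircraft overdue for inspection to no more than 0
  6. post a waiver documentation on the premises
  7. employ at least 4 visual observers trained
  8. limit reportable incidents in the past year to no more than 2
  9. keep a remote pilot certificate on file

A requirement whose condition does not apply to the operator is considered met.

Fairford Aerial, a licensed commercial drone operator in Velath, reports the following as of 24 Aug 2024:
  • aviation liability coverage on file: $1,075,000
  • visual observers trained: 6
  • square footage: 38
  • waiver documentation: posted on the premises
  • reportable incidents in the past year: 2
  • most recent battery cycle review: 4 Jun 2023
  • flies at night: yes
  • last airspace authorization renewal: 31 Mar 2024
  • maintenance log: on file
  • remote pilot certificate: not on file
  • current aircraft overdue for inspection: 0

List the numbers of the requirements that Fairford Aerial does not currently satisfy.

3, 4, 9

1. maintenance log present → met
2. aviation liability coverage $1,075,000 ≥ $1,025,000 → met
3. condition 'flies at night' holds; battery cycle review 447 days ago vs limit 365 → not met
4. airspace authorization renewal 146 days ago vs limit 120 → not met
5. aircraft overdue for inspection 0 ≤ 0 → met
6. waiver documentation present → met
7. visual observers trained 6 ≥ 4 → met
8. reportable incidents in the past year 2 ≤ 2 → met
9. remote pilot certificate absent → not met
Not met: 3, 4, 9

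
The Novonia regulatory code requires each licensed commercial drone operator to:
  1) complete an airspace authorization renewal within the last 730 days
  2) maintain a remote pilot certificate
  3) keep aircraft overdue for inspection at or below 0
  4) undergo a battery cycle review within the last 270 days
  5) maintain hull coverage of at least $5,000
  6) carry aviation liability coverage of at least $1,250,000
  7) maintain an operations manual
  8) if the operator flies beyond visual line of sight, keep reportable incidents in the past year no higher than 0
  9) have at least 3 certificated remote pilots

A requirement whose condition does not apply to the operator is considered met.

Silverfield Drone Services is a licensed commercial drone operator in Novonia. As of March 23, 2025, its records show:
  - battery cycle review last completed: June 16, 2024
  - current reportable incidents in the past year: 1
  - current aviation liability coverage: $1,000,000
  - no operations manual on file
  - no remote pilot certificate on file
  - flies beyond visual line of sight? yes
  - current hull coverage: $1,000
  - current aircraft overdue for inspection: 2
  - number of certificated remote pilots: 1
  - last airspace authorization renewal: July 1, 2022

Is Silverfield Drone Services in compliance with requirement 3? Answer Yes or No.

No

3. aircraft overdue for inspection 2 > 0 → not met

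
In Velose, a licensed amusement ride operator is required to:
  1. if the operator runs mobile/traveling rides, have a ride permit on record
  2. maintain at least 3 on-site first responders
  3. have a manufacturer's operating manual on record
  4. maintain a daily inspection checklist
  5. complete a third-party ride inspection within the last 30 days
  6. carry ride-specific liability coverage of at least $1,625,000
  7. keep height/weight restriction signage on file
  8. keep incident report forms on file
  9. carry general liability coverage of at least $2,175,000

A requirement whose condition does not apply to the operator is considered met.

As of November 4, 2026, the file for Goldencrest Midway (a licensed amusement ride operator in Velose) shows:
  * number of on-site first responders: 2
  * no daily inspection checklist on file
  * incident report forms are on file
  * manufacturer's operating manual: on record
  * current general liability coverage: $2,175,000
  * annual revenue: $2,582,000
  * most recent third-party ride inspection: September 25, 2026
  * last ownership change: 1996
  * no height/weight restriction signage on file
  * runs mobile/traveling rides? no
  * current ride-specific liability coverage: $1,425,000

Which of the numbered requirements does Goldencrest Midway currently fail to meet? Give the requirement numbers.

1. condition 'runs mobile/traveling rides' does not hold → requirement n/a → met
2. on-site first responders 2 < 3 → not met
3. manufacturer's operating manual present → met
4. daily inspection checklist absent → not met
5. third-party ride inspection 40 days ago vs limit 30 → not met
6. ride-specific liability coverage $1,425,000 < $1,625,000 → not met
7. height/weight restriction signage absent → not met
8. incident report forms present → met
9. general liability coverage $2,175,000 ≥ $2,175,000 → met
Not met: 2, 4, 5, 6, 7

2, 4, 5, 6, 7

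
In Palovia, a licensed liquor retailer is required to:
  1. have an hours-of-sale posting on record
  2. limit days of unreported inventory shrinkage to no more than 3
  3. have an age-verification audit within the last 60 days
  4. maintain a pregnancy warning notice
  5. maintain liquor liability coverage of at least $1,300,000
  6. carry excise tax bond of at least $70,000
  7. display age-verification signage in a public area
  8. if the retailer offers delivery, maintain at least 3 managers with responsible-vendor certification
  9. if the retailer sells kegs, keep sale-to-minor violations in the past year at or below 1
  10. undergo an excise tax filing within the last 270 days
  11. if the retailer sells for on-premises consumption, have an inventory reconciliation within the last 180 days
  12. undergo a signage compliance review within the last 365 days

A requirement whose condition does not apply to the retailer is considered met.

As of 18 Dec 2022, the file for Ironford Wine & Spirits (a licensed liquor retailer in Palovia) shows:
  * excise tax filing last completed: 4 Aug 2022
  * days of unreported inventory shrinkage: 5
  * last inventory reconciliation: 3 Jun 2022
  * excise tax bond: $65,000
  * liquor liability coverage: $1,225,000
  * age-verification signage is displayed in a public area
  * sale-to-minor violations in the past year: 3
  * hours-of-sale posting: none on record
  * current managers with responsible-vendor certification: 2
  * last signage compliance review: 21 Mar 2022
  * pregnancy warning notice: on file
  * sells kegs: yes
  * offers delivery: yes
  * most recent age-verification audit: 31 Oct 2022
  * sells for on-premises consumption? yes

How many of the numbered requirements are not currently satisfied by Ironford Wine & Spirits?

1. hours-of-sale posting absent → not met
2. days of unreported inventory shrinkage 5 > 3 → not met
3. age-verification audit 48 days ago vs limit 60 → met
4. pregnancy warning notice present → met
5. liquor liability coverage $1,225,000 < $1,300,000 → not met
6. excise tax bond $65,000 < $70,000 → not met
7. age-verification signage present → met
8. condition 'offers delivery' holds; managers with responsible-vendor certification 2 < 3 → not met
9. condition 'sells kegs' holds; sale-to-minor violations in the past year 3 > 1 → not met
10. excise tax filing 136 days ago vs limit 270 → met
11. condition 'sells for on-premises consumption' holds; inventory reconciliation 198 days ago vs limit 180 → not met
12. signage compliance review 272 days ago vs limit 365 → met
Not met: 7 of 12

7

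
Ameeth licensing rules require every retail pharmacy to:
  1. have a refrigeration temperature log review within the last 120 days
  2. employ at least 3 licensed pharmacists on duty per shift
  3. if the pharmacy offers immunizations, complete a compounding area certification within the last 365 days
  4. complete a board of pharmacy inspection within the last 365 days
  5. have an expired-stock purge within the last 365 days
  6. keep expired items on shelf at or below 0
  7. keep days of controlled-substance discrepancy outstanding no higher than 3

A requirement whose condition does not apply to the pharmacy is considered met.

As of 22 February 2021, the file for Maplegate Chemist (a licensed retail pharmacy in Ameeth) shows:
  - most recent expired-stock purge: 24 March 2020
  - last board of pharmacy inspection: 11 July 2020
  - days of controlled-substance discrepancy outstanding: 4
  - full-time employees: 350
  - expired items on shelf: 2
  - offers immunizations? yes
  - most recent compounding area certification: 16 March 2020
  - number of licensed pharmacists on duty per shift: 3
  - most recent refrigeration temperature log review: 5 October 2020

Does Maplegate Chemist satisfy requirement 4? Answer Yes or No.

Yes

4. board of pharmacy inspection 226 days ago vs limit 365 → met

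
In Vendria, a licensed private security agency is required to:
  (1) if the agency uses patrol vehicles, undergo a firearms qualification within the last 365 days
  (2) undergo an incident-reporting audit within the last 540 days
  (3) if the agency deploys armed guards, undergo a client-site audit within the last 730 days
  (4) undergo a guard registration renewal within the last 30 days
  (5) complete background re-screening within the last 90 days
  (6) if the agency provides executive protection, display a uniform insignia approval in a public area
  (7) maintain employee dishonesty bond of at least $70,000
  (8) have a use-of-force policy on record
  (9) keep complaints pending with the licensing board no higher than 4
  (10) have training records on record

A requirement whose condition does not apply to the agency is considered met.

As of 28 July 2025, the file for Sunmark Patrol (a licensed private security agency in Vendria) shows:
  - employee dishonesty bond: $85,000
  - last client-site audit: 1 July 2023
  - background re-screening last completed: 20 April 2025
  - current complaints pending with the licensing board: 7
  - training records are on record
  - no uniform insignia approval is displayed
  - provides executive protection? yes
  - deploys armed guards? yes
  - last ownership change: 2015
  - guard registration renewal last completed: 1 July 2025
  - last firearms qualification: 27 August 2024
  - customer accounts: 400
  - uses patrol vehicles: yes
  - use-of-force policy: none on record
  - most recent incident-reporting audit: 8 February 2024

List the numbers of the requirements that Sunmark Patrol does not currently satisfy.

3, 5, 6, 8, 9

1. condition 'uses patrol vehicles' holds; firearms qualification 335 days ago vs limit 365 → met
2. incident-reporting audit 536 days ago vs limit 540 → met
3. condition 'deploys armed guards' holds; client-site audit 758 days ago vs limit 730 → not met
4. guard registration renewal 27 days ago vs limit 30 → met
5. background re-screening 99 days ago vs limit 90 → not met
6. condition 'provides executive protection' holds; uniform insignia approval absent → not met
7. employee dishonesty bond $85,000 ≥ $70,000 → met
8. use-of-force policy absent → not met
9. complaints pending with the licensing board 7 > 4 → not met
10. training records present → met
Not met: 3, 5, 6, 8, 9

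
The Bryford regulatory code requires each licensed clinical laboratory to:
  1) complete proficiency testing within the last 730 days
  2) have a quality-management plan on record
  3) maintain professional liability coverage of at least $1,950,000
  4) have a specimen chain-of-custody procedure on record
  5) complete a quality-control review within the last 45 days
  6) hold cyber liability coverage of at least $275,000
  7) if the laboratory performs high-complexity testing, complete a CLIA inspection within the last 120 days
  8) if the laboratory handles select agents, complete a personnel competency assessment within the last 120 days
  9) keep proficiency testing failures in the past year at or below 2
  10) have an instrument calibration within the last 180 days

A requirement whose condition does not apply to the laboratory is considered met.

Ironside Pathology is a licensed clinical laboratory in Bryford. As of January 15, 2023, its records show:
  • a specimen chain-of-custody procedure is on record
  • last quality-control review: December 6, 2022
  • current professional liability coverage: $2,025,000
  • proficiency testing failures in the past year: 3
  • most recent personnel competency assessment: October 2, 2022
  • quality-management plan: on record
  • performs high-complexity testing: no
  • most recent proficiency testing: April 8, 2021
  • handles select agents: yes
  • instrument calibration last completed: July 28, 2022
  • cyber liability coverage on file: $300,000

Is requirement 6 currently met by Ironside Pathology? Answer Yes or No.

Yes

6. cyber liability coverage $300,000 ≥ $275,000 → met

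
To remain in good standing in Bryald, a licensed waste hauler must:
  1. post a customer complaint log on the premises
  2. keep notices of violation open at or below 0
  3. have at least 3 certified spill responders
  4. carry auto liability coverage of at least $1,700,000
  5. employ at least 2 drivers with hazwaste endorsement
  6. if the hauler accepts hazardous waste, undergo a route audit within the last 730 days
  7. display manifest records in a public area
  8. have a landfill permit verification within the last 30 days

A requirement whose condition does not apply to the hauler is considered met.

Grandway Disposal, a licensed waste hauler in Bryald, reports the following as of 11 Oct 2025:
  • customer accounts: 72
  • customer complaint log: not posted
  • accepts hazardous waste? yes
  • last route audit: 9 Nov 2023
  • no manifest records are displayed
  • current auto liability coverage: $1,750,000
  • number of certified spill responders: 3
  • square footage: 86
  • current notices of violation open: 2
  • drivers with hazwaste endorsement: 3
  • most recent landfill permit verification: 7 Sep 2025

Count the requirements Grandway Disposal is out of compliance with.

1. customer complaint log absent → not met
2. notices of violation open 2 > 0 → not met
3. certified spill responders 3 ≥ 3 → met
4. auto liability coverage $1,750,000 ≥ $1,700,000 → met
5. drivers with hazwaste endorsement 3 ≥ 2 → met
6. condition 'accepts hazardous waste' holds; route audit 702 days ago vs limit 730 → met
7. manifest records absent → not met
8. landfill permit verification 34 days ago vs limit 30 → not met
Not met: 4 of 8

4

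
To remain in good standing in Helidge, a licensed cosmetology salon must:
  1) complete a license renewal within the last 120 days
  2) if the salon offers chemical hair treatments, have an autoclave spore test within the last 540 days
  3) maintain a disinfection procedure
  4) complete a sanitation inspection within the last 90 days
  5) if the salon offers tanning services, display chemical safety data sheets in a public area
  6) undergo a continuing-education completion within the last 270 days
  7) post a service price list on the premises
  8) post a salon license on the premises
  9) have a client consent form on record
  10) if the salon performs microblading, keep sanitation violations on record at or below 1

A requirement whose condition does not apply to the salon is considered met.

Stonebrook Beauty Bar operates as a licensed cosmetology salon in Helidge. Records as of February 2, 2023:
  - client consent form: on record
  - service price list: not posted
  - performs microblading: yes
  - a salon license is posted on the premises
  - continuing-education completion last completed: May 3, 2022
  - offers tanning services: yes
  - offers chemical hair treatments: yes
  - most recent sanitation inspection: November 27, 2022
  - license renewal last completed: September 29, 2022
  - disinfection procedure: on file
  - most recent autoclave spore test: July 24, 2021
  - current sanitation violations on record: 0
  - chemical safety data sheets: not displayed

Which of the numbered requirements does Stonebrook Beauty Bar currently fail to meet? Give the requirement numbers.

1. license renewal 126 days ago vs limit 120 → not met
2. condition 'offers chemical hair treatments' holds; autoclave spore test 558 days ago vs limit 540 → not met
3. disinfection procedure present → met
4. sanitation inspection 67 days ago vs limit 90 → met
5. condition 'offers tanning services' holds; chemical safety data sheets absent → not met
6. continuing-education completion 275 days ago vs limit 270 → not met
7. service price list absent → not met
8. salon license present → met
9. client consent form present → met
10. condition 'performs microblading' holds; sanitation violations on record 0 ≤ 1 → met
Not met: 1, 2, 5, 6, 7

1, 2, 5, 6, 7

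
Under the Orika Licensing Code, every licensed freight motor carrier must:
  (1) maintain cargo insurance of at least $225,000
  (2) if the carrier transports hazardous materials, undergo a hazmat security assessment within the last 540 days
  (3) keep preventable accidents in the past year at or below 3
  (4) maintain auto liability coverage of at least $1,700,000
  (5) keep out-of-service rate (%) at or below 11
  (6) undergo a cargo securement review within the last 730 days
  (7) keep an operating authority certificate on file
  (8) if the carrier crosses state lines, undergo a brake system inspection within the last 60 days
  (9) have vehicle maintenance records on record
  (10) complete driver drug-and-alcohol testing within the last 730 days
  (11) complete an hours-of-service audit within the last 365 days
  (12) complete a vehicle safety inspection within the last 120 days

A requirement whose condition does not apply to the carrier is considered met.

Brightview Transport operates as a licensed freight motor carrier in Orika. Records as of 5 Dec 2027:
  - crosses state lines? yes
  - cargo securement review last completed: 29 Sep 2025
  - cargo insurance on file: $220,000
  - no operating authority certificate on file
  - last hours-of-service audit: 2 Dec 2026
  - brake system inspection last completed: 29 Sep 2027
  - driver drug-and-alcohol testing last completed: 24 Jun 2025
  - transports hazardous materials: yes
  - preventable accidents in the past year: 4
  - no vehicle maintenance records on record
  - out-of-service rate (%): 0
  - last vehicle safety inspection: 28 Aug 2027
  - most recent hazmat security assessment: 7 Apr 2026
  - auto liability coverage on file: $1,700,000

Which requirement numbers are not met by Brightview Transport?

1, 2, 3, 6, 7, 8, 9, 10, 11

1. cargo insurance $220,000 < $225,000 → not met
2. condition 'transports hazardous materials' holds; hazmat security assessment 607 days ago vs limit 540 → not met
3. preventable accidents in the past year 4 > 3 → not met
4. auto liability coverage $1,700,000 ≥ $1,700,000 → met
5. out-of-service rate (%) 0 ≤ 11 → met
6. cargo securement review 797 days ago vs limit 730 → not met
7. operating authority certificate absent → not met
8. condition 'crosses state lines' holds; brake system inspection 67 days ago vs limit 60 → not met
9. vehicle maintenance records absent → not met
10. driver drug-and-alcohol testing 894 days ago vs limit 730 → not met
11. hours-of-service audit 368 days ago vs limit 365 → not met
12. vehicle safety inspection 99 days ago vs limit 120 → met
Not met: 1, 2, 3, 6, 7, 8, 9, 10, 11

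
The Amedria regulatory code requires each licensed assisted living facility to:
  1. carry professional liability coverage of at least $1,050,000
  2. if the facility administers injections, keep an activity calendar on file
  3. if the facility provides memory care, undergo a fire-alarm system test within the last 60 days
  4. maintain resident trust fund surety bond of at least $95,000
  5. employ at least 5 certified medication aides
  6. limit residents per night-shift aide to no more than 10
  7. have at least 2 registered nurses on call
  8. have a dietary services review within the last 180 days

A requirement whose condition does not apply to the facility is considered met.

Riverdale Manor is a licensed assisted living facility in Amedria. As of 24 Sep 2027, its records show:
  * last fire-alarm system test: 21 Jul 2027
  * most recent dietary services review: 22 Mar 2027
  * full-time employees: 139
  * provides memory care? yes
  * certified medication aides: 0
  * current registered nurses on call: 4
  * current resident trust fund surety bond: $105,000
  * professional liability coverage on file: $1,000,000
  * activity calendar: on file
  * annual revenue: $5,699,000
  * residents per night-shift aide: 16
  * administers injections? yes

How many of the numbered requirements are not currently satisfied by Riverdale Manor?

5

1. professional liability coverage $1,000,000 < $1,050,000 → not met
2. condition 'administers injections' holds; activity calendar present → met
3. condition 'provides memory care' holds; fire-alarm system test 65 days ago vs limit 60 → not met
4. resident trust fund surety bond $105,000 ≥ $95,000 → met
5. certified medication aides 0 < 5 → not met
6. residents per night-shift aide 16 > 10 → not met
7. registered nurses on call 4 ≥ 2 → met
8. dietary services review 186 days ago vs limit 180 → not met
Not met: 5 of 8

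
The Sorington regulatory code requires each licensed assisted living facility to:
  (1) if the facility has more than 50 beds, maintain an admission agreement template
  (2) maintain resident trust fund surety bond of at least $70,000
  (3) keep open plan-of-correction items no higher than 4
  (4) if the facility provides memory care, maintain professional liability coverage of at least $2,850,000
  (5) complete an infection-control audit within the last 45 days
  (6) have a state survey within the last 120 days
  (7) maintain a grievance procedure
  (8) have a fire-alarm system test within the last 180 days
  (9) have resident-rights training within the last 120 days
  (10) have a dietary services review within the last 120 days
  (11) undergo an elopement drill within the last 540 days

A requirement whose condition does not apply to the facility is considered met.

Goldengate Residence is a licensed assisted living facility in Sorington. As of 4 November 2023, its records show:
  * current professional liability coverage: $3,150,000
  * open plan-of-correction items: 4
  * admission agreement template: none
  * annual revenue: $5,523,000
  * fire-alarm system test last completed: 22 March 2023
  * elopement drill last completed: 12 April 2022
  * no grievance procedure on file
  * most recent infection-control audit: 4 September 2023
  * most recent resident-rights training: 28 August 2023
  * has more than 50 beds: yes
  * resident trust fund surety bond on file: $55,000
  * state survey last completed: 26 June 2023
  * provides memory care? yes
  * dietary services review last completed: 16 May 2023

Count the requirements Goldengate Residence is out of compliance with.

8

1. condition 'has more than 50 beds' holds; admission agreement template absent → not met
2. resident trust fund surety bond $55,000 < $70,000 → not met
3. open plan-of-correction items 4 ≤ 4 → met
4. condition 'provides memory care' holds; professional liability coverage $3,150,000 ≥ $2,850,000 → met
5. infection-control audit 61 days ago vs limit 45 → not met
6. state survey 131 days ago vs limit 120 → not met
7. grievance procedure absent → not met
8. fire-alarm system test 227 days ago vs limit 180 → not met
9. resident-rights training 68 days ago vs limit 120 → met
10. dietary services review 172 days ago vs limit 120 → not met
11. elopement drill 571 days ago vs limit 540 → not met
Not met: 8 of 11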